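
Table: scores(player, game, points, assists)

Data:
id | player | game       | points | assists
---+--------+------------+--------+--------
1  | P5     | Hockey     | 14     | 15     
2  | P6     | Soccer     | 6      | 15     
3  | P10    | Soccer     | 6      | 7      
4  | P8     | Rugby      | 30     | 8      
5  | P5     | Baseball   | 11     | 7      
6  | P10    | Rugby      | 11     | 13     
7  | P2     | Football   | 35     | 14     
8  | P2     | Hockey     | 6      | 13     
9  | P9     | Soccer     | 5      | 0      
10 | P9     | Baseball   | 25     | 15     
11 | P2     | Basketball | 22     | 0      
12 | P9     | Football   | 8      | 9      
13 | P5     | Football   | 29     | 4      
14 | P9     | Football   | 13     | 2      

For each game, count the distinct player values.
SELECT game, COUNT(DISTINCT player)
FROM scores
GROUP BY game

Result:
  Baseball: 2 distinct
  Basketball: 1 distinct
  Football: 3 distinct
  Hockey: 2 distinct
  Rugby: 2 distinct
  Soccer: 3 distinct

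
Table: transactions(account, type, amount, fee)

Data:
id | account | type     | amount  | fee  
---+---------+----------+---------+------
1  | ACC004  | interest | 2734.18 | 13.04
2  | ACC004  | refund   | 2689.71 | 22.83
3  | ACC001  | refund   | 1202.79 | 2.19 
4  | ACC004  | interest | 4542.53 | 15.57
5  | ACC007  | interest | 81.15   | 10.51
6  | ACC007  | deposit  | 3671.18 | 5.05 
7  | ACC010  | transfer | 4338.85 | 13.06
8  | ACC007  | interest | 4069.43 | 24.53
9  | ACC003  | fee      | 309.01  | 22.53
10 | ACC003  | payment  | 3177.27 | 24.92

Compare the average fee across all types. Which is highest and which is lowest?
SELECT type, AVG(fee)
FROM transactions
GROUP BY type
ORDER BY AVG(fee)

All groups:
  deposit: 5.05
  refund: 12.51
  transfer: 13.06
  interest: 15.91
  fee: 22.53
  payment: 24.92

Highest: payment (24.92)
Lowest: deposit (5.05)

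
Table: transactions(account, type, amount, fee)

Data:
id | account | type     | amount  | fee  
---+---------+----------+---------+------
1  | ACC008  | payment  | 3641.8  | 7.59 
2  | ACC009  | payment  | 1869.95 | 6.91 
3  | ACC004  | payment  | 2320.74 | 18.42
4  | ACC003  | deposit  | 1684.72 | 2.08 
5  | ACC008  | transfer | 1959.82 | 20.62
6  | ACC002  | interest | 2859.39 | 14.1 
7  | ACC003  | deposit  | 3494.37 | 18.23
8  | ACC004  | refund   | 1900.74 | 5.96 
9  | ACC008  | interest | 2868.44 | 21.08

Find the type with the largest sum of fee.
SELECT type, SUM(fee) as val
FROM transactions
GROUP BY type
ORDER BY val DESC
LIMIT 1

Result: interest with sum(fee) = 35.18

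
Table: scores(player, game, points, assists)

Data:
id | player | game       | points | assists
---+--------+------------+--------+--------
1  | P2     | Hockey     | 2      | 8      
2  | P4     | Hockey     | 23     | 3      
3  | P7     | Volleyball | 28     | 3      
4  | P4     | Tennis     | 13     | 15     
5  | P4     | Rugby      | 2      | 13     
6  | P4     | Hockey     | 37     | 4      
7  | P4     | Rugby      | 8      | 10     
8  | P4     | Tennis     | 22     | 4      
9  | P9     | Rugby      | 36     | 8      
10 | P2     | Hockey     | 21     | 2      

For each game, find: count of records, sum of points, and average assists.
SELECT game,
       COUNT(*) as cnt,
       SUM(points) as total_points,
       AVG(assists) as avg_assists
FROM scores
GROUP BY game

Result:
  Hockey: 4 records, 83 total points, 4.25 avg assists
  Rugby: 3 records, 46 total points, 10.33 avg assists
  Tennis: 2 records, 35 total points, 9.50 avg assists
  Volleyball: 1 records, 28 total points, 3.00 avg assists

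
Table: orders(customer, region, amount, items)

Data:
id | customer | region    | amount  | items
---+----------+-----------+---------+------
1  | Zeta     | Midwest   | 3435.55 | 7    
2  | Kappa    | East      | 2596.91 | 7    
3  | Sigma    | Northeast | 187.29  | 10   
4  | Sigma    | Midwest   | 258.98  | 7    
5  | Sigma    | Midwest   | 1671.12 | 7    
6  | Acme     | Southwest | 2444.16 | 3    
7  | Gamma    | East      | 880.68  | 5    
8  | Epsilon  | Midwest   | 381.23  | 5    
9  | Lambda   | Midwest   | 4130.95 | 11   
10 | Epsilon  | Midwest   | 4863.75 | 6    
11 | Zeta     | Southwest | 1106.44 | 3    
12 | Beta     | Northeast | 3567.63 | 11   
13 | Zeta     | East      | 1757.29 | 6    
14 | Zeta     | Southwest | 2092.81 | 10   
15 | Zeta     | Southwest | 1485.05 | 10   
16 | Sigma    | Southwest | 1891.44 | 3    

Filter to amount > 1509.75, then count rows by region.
SELECT region, COUNT(*)
FROM orders
WHERE amount > 1509.75
GROUP BY region

Note: WHERE filters rows before grouping.

Result:
  East: 2
  Midwest: 4
  Northeast: 1
  Southwest: 3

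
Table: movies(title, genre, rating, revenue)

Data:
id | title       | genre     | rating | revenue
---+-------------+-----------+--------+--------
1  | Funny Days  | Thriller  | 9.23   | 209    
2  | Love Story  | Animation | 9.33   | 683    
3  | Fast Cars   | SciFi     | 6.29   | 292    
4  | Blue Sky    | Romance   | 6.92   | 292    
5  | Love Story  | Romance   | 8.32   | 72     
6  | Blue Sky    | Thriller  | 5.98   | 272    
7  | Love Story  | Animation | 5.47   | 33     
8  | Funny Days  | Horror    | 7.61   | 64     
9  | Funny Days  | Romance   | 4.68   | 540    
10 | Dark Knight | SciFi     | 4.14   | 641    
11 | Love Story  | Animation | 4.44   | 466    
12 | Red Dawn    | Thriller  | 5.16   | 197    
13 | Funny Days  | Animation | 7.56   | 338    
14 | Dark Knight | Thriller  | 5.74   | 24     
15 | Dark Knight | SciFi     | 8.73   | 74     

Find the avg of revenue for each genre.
SELECT genre, AVG(revenue) as result
FROM movies
GROUP BY genre

Result:
  Animation: 380.00
  Horror: 64.00
  Romance: 301.33
  SciFi: 335.67
  Thriller: 175.50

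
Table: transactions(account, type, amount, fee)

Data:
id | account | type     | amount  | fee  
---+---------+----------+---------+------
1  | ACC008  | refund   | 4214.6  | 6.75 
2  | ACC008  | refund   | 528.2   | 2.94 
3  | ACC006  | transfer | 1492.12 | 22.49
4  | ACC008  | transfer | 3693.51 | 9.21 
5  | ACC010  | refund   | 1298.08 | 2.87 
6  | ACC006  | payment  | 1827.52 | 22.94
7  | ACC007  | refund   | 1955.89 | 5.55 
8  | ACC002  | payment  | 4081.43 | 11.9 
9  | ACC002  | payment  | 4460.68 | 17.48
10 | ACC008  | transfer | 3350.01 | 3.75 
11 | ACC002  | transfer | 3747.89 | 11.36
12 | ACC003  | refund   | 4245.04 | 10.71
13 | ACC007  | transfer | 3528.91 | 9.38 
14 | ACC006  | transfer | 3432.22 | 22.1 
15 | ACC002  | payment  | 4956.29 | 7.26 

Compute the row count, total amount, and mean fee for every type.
SELECT type,
       COUNT(*) as cnt,
       SUM(amount) as total_amount,
       AVG(fee) as avg_fee
FROM transactions
GROUP BY type

Result:
  payment: 4 records, 15325.92 total amount, 14.90 avg fee
  refund: 5 records, 12241.81 total amount, 5.76 avg fee
  transfer: 6 records, 19244.66 total amount, 13.05 avg fee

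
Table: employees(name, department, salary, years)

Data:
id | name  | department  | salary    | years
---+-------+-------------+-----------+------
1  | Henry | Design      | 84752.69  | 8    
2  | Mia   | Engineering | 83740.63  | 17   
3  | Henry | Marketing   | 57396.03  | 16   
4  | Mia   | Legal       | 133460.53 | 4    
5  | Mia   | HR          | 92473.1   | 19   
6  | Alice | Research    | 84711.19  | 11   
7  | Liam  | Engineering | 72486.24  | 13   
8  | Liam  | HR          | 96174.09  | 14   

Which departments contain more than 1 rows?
SELECT department, COUNT(*) as cnt
FROM employees
GROUP BY department
HAVING COUNT(*) > 1

Result:
  Engineering: 2
  HR: 2

Note: HAVING filters groups after aggregation, WHERE filters rows before.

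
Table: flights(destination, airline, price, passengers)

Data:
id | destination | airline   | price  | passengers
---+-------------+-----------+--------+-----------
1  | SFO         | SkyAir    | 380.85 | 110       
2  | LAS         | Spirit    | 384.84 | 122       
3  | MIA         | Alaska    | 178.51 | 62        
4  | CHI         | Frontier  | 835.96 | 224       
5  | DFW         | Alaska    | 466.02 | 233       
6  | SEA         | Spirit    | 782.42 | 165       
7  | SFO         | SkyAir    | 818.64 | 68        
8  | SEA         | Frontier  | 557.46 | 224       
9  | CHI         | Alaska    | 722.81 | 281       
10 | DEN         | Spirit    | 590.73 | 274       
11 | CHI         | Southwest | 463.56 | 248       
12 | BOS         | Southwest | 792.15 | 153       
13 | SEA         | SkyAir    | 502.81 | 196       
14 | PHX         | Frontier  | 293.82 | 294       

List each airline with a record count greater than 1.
SELECT airline, COUNT(*) as cnt
FROM flights
GROUP BY airline
HAVING COUNT(*) > 1

Result:
  Alaska: 3
  Frontier: 3
  SkyAir: 3
  Southwest: 2
  Spirit: 3

Note: HAVING filters groups after aggregation, WHERE filters rows before.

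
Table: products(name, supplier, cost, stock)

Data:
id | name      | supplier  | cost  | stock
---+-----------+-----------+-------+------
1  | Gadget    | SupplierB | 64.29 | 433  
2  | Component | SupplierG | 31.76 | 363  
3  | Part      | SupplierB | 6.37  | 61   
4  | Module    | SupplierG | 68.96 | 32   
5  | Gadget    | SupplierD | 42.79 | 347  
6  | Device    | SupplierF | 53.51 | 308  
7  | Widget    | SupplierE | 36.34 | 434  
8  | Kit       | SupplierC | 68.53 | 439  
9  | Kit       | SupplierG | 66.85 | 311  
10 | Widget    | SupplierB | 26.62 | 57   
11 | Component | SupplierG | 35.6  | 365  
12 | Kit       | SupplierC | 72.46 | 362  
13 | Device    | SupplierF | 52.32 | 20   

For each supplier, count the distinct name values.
SELECT supplier, COUNT(DISTINCT name)
FROM products
GROUP BY supplier

Result:
  SupplierB: 3 distinct
  SupplierC: 1 distinct
  SupplierD: 1 distinct
  SupplierE: 1 distinct
  SupplierF: 1 distinct
  SupplierG: 3 distinct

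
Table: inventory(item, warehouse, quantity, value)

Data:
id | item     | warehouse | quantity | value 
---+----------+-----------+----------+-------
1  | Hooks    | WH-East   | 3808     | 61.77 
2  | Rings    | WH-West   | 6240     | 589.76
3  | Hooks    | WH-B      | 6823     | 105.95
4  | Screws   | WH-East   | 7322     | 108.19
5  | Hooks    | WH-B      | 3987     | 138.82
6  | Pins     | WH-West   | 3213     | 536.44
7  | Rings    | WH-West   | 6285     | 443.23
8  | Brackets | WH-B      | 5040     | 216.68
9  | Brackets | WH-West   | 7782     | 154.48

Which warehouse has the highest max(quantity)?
SELECT warehouse, MAX(quantity) as val
FROM inventory
GROUP BY warehouse
ORDER BY val DESC
LIMIT 1

Result: WH-West with max(quantity) = 7782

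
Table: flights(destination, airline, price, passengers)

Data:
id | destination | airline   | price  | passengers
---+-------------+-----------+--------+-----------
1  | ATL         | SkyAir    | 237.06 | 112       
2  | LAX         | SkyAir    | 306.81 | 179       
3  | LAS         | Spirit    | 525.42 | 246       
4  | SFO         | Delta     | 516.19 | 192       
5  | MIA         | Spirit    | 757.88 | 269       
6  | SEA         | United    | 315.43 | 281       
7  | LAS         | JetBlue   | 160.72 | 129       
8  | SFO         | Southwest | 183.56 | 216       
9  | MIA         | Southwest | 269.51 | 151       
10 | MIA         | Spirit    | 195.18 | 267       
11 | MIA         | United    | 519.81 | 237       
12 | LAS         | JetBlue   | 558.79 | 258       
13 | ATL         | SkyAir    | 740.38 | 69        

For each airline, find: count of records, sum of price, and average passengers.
SELECT airline,
       COUNT(*) as cnt,
       SUM(price) as total_price,
       AVG(passengers) as avg_passengers
FROM flights
GROUP BY airline

Result:
  Delta: 1 records, 516.19 total price, 192.00 avg passengers
  JetBlue: 2 records, 719.51 total price, 193.50 avg passengers
  SkyAir: 3 records, 1284.25 total price, 120.00 avg passengers
  Southwest: 2 records, 453.07 total price, 183.50 avg passengers
  Spirit: 3 records, 1478.48 total price, 260.67 avg passengers
  United: 2 records, 835.24 total price, 259.00 avg passengers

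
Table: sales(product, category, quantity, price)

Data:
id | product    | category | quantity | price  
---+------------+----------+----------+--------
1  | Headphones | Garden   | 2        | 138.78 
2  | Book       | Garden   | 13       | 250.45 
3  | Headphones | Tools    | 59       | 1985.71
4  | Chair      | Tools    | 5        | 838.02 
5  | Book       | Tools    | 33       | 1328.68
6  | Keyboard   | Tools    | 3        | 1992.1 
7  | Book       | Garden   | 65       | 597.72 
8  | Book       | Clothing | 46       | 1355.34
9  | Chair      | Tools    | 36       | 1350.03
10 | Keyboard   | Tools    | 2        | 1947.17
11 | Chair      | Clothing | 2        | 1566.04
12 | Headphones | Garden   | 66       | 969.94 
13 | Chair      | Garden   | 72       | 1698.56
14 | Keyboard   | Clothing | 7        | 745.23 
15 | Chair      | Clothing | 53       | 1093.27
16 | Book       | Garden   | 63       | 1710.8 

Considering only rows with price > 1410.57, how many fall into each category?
SELECT category, COUNT(*)
FROM sales
WHERE price > 1410.57
GROUP BY category

Note: WHERE filters rows before grouping.

Result:
  Clothing: 1
  Garden: 2
  Tools: 3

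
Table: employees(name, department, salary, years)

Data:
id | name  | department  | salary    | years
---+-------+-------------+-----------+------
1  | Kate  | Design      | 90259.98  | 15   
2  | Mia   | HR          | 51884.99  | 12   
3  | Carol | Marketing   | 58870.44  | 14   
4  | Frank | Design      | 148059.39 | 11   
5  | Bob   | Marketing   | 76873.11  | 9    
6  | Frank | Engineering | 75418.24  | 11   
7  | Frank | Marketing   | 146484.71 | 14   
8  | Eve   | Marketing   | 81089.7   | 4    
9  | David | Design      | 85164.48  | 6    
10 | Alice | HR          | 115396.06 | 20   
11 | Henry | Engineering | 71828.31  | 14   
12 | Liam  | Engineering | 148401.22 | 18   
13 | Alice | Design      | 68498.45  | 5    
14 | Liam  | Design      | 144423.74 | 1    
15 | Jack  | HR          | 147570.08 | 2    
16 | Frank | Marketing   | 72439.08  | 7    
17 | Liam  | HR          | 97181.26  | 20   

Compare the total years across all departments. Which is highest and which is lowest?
SELECT department, SUM(years)
FROM employees
GROUP BY department
ORDER BY SUM(years)

All groups:
  Design: 38
  Engineering: 43
  Marketing: 48
  HR: 54

Highest: HR (54)
Lowest: Design (38)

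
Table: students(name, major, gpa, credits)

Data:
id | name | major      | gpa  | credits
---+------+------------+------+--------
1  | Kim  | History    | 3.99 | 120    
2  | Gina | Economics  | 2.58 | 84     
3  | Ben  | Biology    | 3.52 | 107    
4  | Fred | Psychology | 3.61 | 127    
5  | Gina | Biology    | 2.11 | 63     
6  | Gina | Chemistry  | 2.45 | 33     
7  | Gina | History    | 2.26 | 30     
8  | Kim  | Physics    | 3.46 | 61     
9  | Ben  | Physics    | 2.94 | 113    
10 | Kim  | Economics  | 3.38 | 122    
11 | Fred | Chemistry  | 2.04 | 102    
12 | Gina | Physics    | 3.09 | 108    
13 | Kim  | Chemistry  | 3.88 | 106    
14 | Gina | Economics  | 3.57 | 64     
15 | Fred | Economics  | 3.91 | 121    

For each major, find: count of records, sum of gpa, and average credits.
SELECT major,
       COUNT(*) as cnt,
       SUM(gpa) as total_gpa,
       AVG(credits) as avg_credits
FROM students
GROUP BY major

Result:
  Biology: 2 records, 5.63 total gpa, 85.00 avg credits
  Chemistry: 3 records, 8.37 total gpa, 80.33 avg credits
  Economics: 4 records, 13.44 total gpa, 97.75 avg credits
  History: 2 records, 6.25 total gpa, 75.00 avg credits
  Physics: 3 records, 9.49 total gpa, 94.00 avg credits
  Psychology: 1 records, 3.61 total gpa, 127.00 avg credits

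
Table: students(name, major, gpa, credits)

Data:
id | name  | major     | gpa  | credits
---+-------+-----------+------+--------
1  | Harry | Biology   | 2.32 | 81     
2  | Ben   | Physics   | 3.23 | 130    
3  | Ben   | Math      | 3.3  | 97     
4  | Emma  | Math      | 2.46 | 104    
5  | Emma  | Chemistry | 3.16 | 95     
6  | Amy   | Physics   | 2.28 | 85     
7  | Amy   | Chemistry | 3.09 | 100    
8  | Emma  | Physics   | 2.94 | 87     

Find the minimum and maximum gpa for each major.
SELECT major, MIN(gpa), MAX(gpa)
FROM students
GROUP BY major

Result:
  Biology: min=2.32, max=2.32
  Chemistry: min=3.09, max=3.16
  Math: min=2.46, max=3.30
  Physics: min=2.28, max=3.23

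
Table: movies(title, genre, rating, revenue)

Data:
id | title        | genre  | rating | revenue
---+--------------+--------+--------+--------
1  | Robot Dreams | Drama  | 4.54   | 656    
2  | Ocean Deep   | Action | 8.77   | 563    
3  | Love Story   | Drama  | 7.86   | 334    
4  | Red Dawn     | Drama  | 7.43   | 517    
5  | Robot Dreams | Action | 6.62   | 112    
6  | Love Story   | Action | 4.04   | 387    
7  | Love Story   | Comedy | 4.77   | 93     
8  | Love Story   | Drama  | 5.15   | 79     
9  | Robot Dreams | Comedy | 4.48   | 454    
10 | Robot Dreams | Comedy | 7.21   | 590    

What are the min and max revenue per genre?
SELECT genre, MIN(revenue), MAX(revenue)
FROM movies
GROUP BY genre

Result:
  Action: min=112, max=563
  Comedy: min=93, max=590
  Drama: min=79, max=656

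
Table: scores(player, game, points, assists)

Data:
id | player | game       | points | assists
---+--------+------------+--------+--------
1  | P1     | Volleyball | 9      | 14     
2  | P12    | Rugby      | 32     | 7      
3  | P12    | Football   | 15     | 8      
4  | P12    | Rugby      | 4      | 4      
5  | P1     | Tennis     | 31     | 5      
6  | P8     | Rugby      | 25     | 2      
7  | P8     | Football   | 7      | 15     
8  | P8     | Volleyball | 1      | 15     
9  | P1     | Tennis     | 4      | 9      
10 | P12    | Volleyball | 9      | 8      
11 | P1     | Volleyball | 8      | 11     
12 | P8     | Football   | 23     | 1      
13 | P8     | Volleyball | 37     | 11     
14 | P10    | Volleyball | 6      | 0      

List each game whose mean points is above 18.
SELECT game, AVG(points)
FROM scores
GROUP BY game
HAVING AVG(points) > 18

Result:
  Rugby: avg=20.33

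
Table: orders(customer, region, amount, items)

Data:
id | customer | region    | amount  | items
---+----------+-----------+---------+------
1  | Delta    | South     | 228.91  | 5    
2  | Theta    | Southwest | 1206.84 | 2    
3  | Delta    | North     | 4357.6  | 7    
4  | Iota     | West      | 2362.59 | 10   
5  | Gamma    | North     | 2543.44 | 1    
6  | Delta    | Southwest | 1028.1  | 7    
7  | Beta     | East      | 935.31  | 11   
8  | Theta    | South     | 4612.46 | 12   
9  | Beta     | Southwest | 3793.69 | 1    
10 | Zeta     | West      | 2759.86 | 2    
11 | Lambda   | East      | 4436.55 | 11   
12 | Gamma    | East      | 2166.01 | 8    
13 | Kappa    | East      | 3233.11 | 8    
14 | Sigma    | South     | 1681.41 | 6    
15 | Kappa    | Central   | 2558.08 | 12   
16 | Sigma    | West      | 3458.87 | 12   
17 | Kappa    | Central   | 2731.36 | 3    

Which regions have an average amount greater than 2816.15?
SELECT region, AVG(amount)
FROM orders
GROUP BY region
HAVING AVG(amount) > 2816.15

Result:
  North: avg=3450.52
  West: avg=2860.44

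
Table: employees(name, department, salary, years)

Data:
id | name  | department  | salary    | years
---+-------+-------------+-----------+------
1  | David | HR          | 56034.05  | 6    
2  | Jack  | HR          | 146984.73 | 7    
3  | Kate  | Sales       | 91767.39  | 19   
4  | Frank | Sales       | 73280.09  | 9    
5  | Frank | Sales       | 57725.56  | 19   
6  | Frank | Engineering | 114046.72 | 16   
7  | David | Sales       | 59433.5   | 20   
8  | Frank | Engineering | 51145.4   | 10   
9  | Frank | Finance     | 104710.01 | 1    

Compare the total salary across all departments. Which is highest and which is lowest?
SELECT department, SUM(salary)
FROM employees
GROUP BY department
ORDER BY SUM(salary)

All groups:
  Finance: 104710.01
  Engineering: 165192.12
  HR: 203018.78
  Sales: 282206.54

Highest: Sales (282206.54)
Lowest: Finance (104710.01)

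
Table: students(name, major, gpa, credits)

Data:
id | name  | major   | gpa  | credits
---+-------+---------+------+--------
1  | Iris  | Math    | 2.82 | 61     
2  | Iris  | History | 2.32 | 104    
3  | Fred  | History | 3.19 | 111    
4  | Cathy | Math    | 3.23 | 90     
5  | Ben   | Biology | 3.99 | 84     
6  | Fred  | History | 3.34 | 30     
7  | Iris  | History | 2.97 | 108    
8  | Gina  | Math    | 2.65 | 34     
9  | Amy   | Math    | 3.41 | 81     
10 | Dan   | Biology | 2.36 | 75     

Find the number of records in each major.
SELECT major, COUNT(*) as count
FROM students
GROUP BY major

Result:
  Biology: 2
  History: 4
  Math: 4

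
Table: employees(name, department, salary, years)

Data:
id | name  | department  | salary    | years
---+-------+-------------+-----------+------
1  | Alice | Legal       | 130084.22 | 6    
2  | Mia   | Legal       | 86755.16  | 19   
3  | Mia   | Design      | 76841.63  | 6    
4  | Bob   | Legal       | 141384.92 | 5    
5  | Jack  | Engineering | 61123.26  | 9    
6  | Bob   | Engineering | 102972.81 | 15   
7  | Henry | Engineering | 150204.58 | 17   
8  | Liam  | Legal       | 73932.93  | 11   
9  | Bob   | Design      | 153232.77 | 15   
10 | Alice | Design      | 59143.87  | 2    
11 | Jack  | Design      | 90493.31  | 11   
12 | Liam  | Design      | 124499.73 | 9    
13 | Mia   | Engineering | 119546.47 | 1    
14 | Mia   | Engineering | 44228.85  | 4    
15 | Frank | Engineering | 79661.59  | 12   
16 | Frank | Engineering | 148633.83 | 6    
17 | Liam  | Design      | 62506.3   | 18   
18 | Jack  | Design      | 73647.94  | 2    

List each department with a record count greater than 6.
SELECT department, COUNT(*) as cnt
FROM employees
GROUP BY department
HAVING COUNT(*) > 6

Result:
  Design: 7
  Engineering: 7

Note: HAVING filters groups after aggregation, WHERE filters rows before.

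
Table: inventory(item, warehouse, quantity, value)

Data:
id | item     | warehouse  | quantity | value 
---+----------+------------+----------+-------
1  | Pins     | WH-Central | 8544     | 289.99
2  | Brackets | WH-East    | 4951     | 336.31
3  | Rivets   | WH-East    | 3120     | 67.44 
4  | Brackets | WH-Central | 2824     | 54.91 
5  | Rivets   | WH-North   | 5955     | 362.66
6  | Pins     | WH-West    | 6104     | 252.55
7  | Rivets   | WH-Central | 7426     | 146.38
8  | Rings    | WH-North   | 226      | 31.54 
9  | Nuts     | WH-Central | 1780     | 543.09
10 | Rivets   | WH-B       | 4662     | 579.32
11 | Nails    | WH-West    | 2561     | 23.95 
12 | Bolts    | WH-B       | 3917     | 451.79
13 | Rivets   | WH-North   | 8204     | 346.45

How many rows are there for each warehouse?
SELECT warehouse, COUNT(*) as count
FROM inventory
GROUP BY warehouse

Result:
  WH-B: 2
  WH-Central: 4
  WH-East: 2
  WH-North: 3
  WH-West: 2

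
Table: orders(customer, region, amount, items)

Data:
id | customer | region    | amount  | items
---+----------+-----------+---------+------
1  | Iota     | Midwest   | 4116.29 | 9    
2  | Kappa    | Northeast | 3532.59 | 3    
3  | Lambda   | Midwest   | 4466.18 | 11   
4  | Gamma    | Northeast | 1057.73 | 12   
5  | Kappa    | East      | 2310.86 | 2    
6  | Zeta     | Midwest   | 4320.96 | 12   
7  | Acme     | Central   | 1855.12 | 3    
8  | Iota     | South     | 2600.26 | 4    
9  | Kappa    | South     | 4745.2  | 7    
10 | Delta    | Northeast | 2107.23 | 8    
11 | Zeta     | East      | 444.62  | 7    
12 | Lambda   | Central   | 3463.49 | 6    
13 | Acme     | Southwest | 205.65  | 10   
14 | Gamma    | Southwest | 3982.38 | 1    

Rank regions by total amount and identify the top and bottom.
SELECT region, SUM(amount)
FROM orders
GROUP BY region
ORDER BY SUM(amount)

All groups:
  East: 2755.48
  Southwest: 4188.03
  Central: 5318.61
  Northeast: 6697.55
  South: 7345.46
  Midwest: 12903.43

Highest: Midwest (12903.43)
Lowest: East (2755.48)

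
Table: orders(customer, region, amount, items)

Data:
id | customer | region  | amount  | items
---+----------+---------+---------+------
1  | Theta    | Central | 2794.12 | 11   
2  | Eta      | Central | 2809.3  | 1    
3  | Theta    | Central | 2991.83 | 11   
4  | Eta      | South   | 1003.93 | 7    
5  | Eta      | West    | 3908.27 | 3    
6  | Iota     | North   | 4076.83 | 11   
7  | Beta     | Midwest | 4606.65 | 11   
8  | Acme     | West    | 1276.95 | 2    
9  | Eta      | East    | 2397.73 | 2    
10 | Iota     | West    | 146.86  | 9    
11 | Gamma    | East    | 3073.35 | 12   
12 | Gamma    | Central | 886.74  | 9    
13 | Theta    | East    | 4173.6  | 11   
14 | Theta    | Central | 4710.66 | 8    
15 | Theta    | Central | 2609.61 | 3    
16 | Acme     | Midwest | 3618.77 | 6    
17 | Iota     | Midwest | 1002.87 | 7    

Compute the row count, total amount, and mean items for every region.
SELECT region,
       COUNT(*) as cnt,
       SUM(amount) as total_amount,
       AVG(items) as avg_items
FROM orders
GROUP BY region

Result:
  Central: 6 records, 16802.26 total amount, 7.17 avg items
  East: 3 records, 9644.68 total amount, 8.33 avg items
  Midwest: 3 records, 9228.29 total amount, 8.00 avg items
  North: 1 records, 4076.83 total amount, 11.00 avg items
  South: 1 records, 1003.93 total amount, 7.00 avg items
  West: 3 records, 5332.08 total amount, 4.67 avg items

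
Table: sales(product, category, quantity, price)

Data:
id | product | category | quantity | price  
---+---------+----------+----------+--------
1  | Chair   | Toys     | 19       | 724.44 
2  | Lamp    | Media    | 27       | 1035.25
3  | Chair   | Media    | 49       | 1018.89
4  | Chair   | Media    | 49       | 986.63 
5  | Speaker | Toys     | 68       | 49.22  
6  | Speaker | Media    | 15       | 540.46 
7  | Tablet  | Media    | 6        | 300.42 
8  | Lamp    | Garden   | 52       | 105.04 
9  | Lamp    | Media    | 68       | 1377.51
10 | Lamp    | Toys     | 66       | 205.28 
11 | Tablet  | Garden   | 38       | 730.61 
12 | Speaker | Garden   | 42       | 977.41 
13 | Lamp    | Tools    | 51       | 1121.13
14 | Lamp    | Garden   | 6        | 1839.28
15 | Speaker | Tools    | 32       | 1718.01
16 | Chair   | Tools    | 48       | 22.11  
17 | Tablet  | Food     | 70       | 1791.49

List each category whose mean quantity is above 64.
SELECT category, AVG(quantity)
FROM sales
GROUP BY category
HAVING AVG(quantity) > 64

Result:
  Food: avg=70.00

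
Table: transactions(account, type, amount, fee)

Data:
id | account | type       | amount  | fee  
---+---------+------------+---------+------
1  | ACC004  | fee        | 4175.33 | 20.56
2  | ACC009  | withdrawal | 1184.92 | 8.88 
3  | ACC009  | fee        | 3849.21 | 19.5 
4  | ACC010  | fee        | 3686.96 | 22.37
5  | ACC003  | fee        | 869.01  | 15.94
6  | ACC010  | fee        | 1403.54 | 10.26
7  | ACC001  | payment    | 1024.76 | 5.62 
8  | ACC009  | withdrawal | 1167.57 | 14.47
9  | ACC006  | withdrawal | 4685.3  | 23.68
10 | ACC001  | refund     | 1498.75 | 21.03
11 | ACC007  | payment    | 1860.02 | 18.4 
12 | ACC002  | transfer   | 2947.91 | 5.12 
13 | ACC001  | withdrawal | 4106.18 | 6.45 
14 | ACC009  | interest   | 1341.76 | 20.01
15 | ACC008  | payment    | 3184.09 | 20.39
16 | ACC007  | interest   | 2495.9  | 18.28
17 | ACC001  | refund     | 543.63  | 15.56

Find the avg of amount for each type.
SELECT type, AVG(amount) as result
FROM transactions
GROUP BY type

Result:
  fee: 2796.81
  interest: 1918.83
  payment: 2022.96
  refund: 1021.19
  transfer: 2947.91
  withdrawal: 2785.99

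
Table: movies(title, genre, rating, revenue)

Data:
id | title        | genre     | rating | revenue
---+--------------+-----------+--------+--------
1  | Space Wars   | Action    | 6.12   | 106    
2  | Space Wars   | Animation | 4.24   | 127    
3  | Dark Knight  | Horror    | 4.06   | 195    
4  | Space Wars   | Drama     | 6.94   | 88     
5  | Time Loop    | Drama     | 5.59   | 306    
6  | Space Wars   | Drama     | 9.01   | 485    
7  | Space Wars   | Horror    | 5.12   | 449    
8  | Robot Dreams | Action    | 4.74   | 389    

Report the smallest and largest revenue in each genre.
SELECT genre, MIN(revenue), MAX(revenue)
FROM movies
GROUP BY genre

Result:
  Action: min=106, max=389
  Animation: min=127, max=127
  Drama: min=88, max=485
  Horror: min=195, max=449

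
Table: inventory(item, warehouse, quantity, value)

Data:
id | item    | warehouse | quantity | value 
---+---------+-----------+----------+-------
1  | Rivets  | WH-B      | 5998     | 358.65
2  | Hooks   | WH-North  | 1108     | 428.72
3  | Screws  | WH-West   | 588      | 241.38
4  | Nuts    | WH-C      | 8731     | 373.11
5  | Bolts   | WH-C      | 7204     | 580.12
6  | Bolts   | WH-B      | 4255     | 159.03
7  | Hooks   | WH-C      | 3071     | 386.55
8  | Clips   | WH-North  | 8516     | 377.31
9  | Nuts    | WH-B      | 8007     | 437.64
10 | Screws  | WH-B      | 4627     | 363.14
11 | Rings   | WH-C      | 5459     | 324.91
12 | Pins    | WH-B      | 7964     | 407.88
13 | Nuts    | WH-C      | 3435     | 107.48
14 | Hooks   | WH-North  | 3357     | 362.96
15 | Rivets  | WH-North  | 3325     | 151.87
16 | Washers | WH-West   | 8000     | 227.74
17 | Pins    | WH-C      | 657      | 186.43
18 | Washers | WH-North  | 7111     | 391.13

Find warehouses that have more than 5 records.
SELECT warehouse, COUNT(*) as cnt
FROM inventory
GROUP BY warehouse
HAVING COUNT(*) > 5

Result:
  WH-C: 6

Note: HAVING filters groups after aggregation, WHERE filters rows before.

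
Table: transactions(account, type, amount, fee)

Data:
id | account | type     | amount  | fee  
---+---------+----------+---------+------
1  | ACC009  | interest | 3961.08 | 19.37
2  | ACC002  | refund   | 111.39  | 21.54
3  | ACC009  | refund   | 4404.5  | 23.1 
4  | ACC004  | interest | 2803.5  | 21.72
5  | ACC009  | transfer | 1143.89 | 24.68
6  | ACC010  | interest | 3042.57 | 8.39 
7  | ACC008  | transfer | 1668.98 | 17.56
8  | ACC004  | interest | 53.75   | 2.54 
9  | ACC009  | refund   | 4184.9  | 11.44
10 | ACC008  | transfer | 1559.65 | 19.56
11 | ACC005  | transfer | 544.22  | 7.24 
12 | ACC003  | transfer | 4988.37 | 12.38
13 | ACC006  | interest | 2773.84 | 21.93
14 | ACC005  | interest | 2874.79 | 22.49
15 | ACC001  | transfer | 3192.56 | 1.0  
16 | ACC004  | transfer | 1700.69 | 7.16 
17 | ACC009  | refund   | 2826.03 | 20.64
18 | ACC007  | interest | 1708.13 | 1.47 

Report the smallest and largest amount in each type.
SELECT type, MIN(amount), MAX(amount)
FROM transactions
GROUP BY type

Result:
  interest: min=53.75, max=3961.08
  refund: min=111.39, max=4404.50
  transfer: min=544.22, max=4988.37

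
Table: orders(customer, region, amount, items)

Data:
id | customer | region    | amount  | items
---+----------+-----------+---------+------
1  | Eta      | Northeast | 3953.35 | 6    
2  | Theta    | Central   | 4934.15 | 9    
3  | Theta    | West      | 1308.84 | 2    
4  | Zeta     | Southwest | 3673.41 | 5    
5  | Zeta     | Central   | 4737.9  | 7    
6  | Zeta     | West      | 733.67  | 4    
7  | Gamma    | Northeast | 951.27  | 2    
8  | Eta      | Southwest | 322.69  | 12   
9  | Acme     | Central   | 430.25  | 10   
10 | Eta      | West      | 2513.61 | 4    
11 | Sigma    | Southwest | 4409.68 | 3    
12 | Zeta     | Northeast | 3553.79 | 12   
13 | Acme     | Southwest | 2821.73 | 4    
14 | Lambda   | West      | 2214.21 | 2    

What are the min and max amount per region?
SELECT region, MIN(amount), MAX(amount)
FROM orders
GROUP BY region

Result:
  Central: min=430.25, max=4934.15
  Northeast: min=951.27, max=3953.35
  Southwest: min=322.69, max=4409.68
  West: min=733.67, max=2513.61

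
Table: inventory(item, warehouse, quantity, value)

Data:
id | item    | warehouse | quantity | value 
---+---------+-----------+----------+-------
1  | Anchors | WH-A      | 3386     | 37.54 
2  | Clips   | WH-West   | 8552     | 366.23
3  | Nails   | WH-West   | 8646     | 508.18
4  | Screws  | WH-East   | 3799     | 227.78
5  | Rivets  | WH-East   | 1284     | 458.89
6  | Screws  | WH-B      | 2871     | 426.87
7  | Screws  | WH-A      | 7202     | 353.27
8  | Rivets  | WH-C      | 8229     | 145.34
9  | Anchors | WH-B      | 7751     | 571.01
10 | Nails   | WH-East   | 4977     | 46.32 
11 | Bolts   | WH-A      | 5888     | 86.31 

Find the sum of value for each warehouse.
SELECT warehouse, SUM(value) as result
FROM inventory
GROUP BY warehouse

Result:
  WH-A: 477.12
  WH-B: 997.88
  WH-C: 145.34
  WH-East: 732.99
  WH-West: 874.41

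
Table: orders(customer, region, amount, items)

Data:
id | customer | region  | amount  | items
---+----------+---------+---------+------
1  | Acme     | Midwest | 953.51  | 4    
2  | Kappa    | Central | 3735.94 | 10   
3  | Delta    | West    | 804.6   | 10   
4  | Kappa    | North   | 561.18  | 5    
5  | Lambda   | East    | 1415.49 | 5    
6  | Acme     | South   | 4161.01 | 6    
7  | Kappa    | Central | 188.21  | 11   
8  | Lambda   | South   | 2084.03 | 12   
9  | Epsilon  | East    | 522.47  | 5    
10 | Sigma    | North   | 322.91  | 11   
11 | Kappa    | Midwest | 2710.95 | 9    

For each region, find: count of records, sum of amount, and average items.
SELECT region,
       COUNT(*) as cnt,
       SUM(amount) as total_amount,
       AVG(items) as avg_items
FROM orders
GROUP BY region

Result:
  Central: 2 records, 3924.15 total amount, 10.50 avg items
  East: 2 records, 1937.96 total amount, 5.00 avg items
  Midwest: 2 records, 3664.46 total amount, 6.50 avg items
  North: 2 records, 884.09 total amount, 8.00 avg items
  South: 2 records, 6245.04 total amount, 9.00 avg items
  West: 1 records, 804.60 total amount, 10.00 avg items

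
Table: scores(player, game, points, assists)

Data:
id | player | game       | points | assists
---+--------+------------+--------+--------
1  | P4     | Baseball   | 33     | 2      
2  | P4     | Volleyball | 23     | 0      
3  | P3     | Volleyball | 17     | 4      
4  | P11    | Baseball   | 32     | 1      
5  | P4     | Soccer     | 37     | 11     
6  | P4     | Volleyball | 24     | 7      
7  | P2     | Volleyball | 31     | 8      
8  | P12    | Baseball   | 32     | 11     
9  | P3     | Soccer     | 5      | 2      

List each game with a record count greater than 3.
SELECT game, COUNT(*) as cnt
FROM scores
GROUP BY game
HAVING COUNT(*) > 3

Result:
  Volleyball: 4

Note: HAVING filters groups after aggregation, WHERE filters rows before.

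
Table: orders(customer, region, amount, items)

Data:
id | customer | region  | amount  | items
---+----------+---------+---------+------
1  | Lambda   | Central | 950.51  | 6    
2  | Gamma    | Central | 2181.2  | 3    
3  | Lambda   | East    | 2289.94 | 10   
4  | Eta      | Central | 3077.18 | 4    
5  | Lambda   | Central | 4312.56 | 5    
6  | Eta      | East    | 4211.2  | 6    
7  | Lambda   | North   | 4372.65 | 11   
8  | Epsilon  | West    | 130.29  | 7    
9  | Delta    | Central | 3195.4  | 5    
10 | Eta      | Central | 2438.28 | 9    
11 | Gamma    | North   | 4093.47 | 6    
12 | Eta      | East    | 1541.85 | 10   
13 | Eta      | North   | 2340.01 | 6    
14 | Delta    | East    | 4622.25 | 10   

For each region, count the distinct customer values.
SELECT region, COUNT(DISTINCT customer)
FROM orders
GROUP BY region

Result:
  Central: 4 distinct
  East: 3 distinct
  North: 3 distinct
  West: 1 distinct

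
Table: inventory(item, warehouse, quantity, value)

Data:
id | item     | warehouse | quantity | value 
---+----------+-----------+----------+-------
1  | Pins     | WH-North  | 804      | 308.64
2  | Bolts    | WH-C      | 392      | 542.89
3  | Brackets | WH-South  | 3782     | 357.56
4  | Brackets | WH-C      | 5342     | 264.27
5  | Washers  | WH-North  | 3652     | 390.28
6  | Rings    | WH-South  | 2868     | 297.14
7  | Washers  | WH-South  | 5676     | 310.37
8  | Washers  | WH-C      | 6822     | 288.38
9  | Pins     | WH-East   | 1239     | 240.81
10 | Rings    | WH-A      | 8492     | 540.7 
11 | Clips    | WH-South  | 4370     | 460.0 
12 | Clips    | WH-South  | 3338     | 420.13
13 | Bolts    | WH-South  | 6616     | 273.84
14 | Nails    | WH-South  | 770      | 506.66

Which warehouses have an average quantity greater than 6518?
SELECT warehouse, AVG(quantity)
FROM inventory
GROUP BY warehouse
HAVING AVG(quantity) > 6518

Result:
  WH-A: avg=8492.00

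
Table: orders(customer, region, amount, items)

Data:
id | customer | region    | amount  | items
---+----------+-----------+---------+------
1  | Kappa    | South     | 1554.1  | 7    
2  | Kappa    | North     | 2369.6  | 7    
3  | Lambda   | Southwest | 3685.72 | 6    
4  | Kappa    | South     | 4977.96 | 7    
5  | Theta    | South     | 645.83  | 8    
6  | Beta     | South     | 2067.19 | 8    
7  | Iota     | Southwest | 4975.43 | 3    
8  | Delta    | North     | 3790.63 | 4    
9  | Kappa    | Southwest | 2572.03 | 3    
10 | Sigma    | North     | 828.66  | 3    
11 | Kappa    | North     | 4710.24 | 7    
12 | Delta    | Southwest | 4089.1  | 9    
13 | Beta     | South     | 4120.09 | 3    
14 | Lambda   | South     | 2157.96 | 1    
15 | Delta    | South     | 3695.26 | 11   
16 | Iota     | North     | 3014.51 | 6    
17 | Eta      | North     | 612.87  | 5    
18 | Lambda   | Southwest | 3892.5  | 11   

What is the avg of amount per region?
SELECT region, AVG(amount) as result
FROM orders
GROUP BY region

Result:
  North: 2554.42
  South: 2745.48
  Southwest: 3842.96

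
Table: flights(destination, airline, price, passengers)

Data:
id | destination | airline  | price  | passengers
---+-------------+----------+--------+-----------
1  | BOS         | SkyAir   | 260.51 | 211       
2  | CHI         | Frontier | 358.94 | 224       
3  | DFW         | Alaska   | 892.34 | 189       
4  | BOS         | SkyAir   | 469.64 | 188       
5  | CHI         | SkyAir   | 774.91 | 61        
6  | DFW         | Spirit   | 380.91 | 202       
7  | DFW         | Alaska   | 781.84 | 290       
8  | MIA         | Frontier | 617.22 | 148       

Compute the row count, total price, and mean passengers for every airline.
SELECT airline,
       COUNT(*) as cnt,
       SUM(price) as total_price,
       AVG(passengers) as avg_passengers
FROM flights
GROUP BY airline

Result:
  Alaska: 2 records, 1674.18 total price, 239.50 avg passengers
  Frontier: 2 records, 976.16 total price, 186.00 avg passengers
  SkyAir: 3 records, 1505.06 total price, 153.33 avg passengers
  Spirit: 1 records, 380.91 total price, 202.00 avg passengers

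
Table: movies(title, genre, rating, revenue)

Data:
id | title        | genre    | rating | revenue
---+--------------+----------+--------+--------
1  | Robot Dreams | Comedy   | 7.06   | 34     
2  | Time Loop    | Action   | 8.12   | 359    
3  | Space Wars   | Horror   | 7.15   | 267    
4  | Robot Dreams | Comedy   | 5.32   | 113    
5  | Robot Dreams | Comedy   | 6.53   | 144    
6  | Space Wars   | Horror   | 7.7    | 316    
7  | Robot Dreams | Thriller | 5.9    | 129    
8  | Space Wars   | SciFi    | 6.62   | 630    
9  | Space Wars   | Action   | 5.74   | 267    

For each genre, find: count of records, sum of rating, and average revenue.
SELECT genre,
       COUNT(*) as cnt,
       SUM(rating) as total_rating,
       AVG(revenue) as avg_revenue
FROM movies
GROUP BY genre

Result:
  Action: 2 records, 13.86 total rating, 313.00 avg revenue
  Comedy: 3 records, 18.91 total rating, 97.00 avg revenue
  Horror: 2 records, 14.85 total rating, 291.50 avg revenue
  SciFi: 1 records, 6.62 total rating, 630.00 avg revenue
  Thriller: 1 records, 5.90 total rating, 129.00 avg revenue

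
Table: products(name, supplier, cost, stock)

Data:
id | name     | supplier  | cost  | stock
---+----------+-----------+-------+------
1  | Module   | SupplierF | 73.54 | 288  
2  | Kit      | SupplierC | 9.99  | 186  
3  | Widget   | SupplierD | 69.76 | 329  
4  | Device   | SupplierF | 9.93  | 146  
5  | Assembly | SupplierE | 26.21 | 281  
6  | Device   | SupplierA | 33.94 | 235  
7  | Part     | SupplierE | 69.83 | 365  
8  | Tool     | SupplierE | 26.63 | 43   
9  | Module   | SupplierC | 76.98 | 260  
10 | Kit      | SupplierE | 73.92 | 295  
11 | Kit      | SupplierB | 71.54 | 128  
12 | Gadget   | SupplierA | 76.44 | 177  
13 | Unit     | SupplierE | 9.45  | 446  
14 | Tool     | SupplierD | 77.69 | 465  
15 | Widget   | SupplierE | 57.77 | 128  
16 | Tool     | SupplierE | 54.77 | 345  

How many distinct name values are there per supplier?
SELECT supplier, COUNT(DISTINCT name)
FROM products
GROUP BY supplier

Result:
  SupplierA: 2 distinct
  SupplierB: 1 distinct
  SupplierC: 2 distinct
  SupplierD: 2 distinct
  SupplierE: 6 distinct
  SupplierF: 2 distinct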